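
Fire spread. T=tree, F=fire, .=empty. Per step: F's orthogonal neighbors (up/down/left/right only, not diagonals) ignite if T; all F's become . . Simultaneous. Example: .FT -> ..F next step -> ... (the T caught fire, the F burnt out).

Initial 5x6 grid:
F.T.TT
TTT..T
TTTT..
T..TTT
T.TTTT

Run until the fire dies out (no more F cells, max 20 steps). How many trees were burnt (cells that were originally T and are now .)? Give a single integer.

Step 1: +1 fires, +1 burnt (F count now 1)
Step 2: +2 fires, +1 burnt (F count now 2)
Step 3: +3 fires, +2 burnt (F count now 3)
Step 4: +3 fires, +3 burnt (F count now 3)
Step 5: +1 fires, +3 burnt (F count now 1)
Step 6: +1 fires, +1 burnt (F count now 1)
Step 7: +2 fires, +1 burnt (F count now 2)
Step 8: +3 fires, +2 burnt (F count now 3)
Step 9: +1 fires, +3 burnt (F count now 1)
Step 10: +0 fires, +1 burnt (F count now 0)
Fire out after step 10
Initially T: 20, now '.': 27
Total burnt (originally-T cells now '.'): 17

Answer: 17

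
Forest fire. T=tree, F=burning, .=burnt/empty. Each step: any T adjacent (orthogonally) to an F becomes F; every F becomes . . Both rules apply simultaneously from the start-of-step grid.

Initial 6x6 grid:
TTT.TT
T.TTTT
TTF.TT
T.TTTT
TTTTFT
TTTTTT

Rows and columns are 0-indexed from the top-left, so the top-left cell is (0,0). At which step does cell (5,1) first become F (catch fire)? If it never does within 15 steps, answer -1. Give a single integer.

Step 1: cell (5,1)='T' (+7 fires, +2 burnt)
Step 2: cell (5,1)='T' (+9 fires, +7 burnt)
Step 3: cell (5,1)='T' (+7 fires, +9 burnt)
Step 4: cell (5,1)='F' (+5 fires, +7 burnt)
  -> target ignites at step 4
Step 5: cell (5,1)='.' (+2 fires, +5 burnt)
Step 6: cell (5,1)='.' (+0 fires, +2 burnt)
  fire out at step 6

4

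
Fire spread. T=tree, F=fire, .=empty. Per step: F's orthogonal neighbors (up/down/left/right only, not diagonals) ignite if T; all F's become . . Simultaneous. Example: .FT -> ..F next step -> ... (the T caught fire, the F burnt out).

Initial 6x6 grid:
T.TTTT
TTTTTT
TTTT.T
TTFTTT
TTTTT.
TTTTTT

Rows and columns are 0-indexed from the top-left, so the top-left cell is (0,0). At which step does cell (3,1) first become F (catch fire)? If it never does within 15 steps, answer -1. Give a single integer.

Step 1: cell (3,1)='F' (+4 fires, +1 burnt)
  -> target ignites at step 1
Step 2: cell (3,1)='.' (+8 fires, +4 burnt)
Step 3: cell (3,1)='.' (+9 fires, +8 burnt)
Step 4: cell (3,1)='.' (+6 fires, +9 burnt)
Step 5: cell (3,1)='.' (+4 fires, +6 burnt)
Step 6: cell (3,1)='.' (+1 fires, +4 burnt)
Step 7: cell (3,1)='.' (+0 fires, +1 burnt)
  fire out at step 7

1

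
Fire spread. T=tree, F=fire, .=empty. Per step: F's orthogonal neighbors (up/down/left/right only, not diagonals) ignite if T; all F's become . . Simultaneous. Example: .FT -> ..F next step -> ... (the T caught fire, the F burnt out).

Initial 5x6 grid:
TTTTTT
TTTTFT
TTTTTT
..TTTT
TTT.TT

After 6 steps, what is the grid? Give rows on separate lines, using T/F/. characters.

Step 1: 4 trees catch fire, 1 burn out
  TTTTFT
  TTTF.F
  TTTTFT
  ..TTTT
  TTT.TT
Step 2: 6 trees catch fire, 4 burn out
  TTTF.F
  TTF...
  TTTF.F
  ..TTFT
  TTT.TT
Step 3: 6 trees catch fire, 6 burn out
  TTF...
  TF....
  TTF...
  ..TF.F
  TTT.FT
Step 4: 5 trees catch fire, 6 burn out
  TF....
  F.....
  TF....
  ..F...
  TTT..F
Step 5: 3 trees catch fire, 5 burn out
  F.....
  ......
  F.....
  ......
  TTF...
Step 6: 1 trees catch fire, 3 burn out
  ......
  ......
  ......
  ......
  TF....

......
......
......
......
TF....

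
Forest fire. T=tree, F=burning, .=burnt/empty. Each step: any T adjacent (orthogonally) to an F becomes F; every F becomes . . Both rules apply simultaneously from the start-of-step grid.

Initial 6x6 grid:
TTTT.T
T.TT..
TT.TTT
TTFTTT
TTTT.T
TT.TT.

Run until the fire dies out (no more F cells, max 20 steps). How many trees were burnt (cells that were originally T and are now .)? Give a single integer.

Step 1: +3 fires, +1 burnt (F count now 3)
Step 2: +6 fires, +3 burnt (F count now 6)
Step 3: +7 fires, +6 burnt (F count now 7)
Step 4: +7 fires, +7 burnt (F count now 7)
Step 5: +2 fires, +7 burnt (F count now 2)
Step 6: +1 fires, +2 burnt (F count now 1)
Step 7: +0 fires, +1 burnt (F count now 0)
Fire out after step 7
Initially T: 27, now '.': 35
Total burnt (originally-T cells now '.'): 26

Answer: 26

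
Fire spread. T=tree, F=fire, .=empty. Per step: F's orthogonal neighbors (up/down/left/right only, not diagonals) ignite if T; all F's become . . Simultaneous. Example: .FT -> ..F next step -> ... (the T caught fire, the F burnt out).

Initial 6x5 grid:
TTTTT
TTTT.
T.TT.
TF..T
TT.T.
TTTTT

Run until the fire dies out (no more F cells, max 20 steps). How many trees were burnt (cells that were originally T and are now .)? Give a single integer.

Step 1: +2 fires, +1 burnt (F count now 2)
Step 2: +3 fires, +2 burnt (F count now 3)
Step 3: +3 fires, +3 burnt (F count now 3)
Step 4: +3 fires, +3 burnt (F count now 3)
Step 5: +4 fires, +3 burnt (F count now 4)
Step 6: +3 fires, +4 burnt (F count now 3)
Step 7: +2 fires, +3 burnt (F count now 2)
Step 8: +1 fires, +2 burnt (F count now 1)
Step 9: +0 fires, +1 burnt (F count now 0)
Fire out after step 9
Initially T: 22, now '.': 29
Total burnt (originally-T cells now '.'): 21

Answer: 21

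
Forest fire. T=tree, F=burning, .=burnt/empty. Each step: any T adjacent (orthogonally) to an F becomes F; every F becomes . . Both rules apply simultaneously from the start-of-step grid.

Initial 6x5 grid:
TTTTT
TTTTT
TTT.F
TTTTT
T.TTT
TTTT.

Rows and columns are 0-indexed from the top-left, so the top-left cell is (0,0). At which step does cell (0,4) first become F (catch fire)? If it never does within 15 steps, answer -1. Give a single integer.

Step 1: cell (0,4)='T' (+2 fires, +1 burnt)
Step 2: cell (0,4)='F' (+4 fires, +2 burnt)
  -> target ignites at step 2
Step 3: cell (0,4)='.' (+4 fires, +4 burnt)
Step 4: cell (0,4)='.' (+6 fires, +4 burnt)
Step 5: cell (0,4)='.' (+5 fires, +6 burnt)
Step 6: cell (0,4)='.' (+4 fires, +5 burnt)
Step 7: cell (0,4)='.' (+1 fires, +4 burnt)
Step 8: cell (0,4)='.' (+0 fires, +1 burnt)
  fire out at step 8

2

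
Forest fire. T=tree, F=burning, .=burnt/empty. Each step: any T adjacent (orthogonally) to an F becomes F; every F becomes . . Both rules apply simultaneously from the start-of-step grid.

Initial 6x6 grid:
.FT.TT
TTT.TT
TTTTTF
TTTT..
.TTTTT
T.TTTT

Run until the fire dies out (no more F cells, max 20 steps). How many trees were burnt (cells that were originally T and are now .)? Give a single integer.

Step 1: +4 fires, +2 burnt (F count now 4)
Step 2: +6 fires, +4 burnt (F count now 6)
Step 3: +5 fires, +6 burnt (F count now 5)
Step 4: +4 fires, +5 burnt (F count now 4)
Step 5: +3 fires, +4 burnt (F count now 3)
Step 6: +3 fires, +3 burnt (F count now 3)
Step 7: +1 fires, +3 burnt (F count now 1)
Step 8: +0 fires, +1 burnt (F count now 0)
Fire out after step 8
Initially T: 27, now '.': 35
Total burnt (originally-T cells now '.'): 26

Answer: 26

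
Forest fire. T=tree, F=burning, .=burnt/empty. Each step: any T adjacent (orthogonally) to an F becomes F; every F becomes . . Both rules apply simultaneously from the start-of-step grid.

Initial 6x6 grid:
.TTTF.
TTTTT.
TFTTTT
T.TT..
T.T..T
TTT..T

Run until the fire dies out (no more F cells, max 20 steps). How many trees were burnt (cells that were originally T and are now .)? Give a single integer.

Answer: 21

Derivation:
Step 1: +5 fires, +2 burnt (F count now 5)
Step 2: +9 fires, +5 burnt (F count now 9)
Step 3: +4 fires, +9 burnt (F count now 4)
Step 4: +2 fires, +4 burnt (F count now 2)
Step 5: +1 fires, +2 burnt (F count now 1)
Step 6: +0 fires, +1 burnt (F count now 0)
Fire out after step 6
Initially T: 23, now '.': 34
Total burnt (originally-T cells now '.'): 21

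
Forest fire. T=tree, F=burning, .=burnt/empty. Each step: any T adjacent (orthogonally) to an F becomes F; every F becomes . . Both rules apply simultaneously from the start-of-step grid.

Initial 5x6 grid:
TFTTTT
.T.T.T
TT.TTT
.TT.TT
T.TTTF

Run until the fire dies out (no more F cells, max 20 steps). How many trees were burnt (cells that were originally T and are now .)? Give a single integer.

Step 1: +5 fires, +2 burnt (F count now 5)
Step 2: +5 fires, +5 burnt (F count now 5)
Step 3: +7 fires, +5 burnt (F count now 7)
Step 4: +3 fires, +7 burnt (F count now 3)
Step 5: +0 fires, +3 burnt (F count now 0)
Fire out after step 5
Initially T: 21, now '.': 29
Total burnt (originally-T cells now '.'): 20

Answer: 20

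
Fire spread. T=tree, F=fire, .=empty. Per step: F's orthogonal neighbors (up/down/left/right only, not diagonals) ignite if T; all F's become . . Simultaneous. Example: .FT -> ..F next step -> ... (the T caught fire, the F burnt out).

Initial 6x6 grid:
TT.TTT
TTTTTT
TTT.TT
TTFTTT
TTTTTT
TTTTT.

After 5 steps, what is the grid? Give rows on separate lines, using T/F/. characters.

Step 1: 4 trees catch fire, 1 burn out
  TT.TTT
  TTTTTT
  TTF.TT
  TF.FTT
  TTFTTT
  TTTTT.
Step 2: 7 trees catch fire, 4 burn out
  TT.TTT
  TTFTTT
  TF..TT
  F...FT
  TF.FTT
  TTFTT.
Step 3: 9 trees catch fire, 7 burn out
  TT.TTT
  TF.FTT
  F...FT
  .....F
  F...FT
  TF.FT.
Step 4: 8 trees catch fire, 9 burn out
  TF.FTT
  F...FT
  .....F
  ......
  .....F
  F...F.
Step 5: 3 trees catch fire, 8 burn out
  F...FT
  .....F
  ......
  ......
  ......
  ......

F...FT
.....F
......
......
......
......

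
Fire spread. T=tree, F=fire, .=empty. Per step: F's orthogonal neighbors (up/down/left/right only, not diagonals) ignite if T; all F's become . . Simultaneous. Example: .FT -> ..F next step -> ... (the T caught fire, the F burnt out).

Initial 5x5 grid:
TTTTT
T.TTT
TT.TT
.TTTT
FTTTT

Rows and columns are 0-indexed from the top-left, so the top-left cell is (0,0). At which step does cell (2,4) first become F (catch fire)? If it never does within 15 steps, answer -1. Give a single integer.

Step 1: cell (2,4)='T' (+1 fires, +1 burnt)
Step 2: cell (2,4)='T' (+2 fires, +1 burnt)
Step 3: cell (2,4)='T' (+3 fires, +2 burnt)
Step 4: cell (2,4)='T' (+3 fires, +3 burnt)
Step 5: cell (2,4)='T' (+3 fires, +3 burnt)
Step 6: cell (2,4)='F' (+3 fires, +3 burnt)
  -> target ignites at step 6
Step 7: cell (2,4)='.' (+4 fires, +3 burnt)
Step 8: cell (2,4)='.' (+2 fires, +4 burnt)
Step 9: cell (2,4)='.' (+0 fires, +2 burnt)
  fire out at step 9

6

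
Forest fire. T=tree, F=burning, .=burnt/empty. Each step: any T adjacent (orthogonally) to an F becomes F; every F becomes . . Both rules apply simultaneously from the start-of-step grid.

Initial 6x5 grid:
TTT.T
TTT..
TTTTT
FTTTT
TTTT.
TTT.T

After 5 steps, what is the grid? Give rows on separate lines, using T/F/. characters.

Step 1: 3 trees catch fire, 1 burn out
  TTT.T
  TTT..
  FTTTT
  .FTTT
  FTTT.
  TTT.T
Step 2: 5 trees catch fire, 3 burn out
  TTT.T
  FTT..
  .FTTT
  ..FTT
  .FTT.
  FTT.T
Step 3: 6 trees catch fire, 5 burn out
  FTT.T
  .FT..
  ..FTT
  ...FT
  ..FT.
  .FT.T
Step 4: 6 trees catch fire, 6 burn out
  .FT.T
  ..F..
  ...FT
  ....F
  ...F.
  ..F.T
Step 5: 2 trees catch fire, 6 burn out
  ..F.T
  .....
  ....F
  .....
  .....
  ....T

..F.T
.....
....F
.....
.....
....T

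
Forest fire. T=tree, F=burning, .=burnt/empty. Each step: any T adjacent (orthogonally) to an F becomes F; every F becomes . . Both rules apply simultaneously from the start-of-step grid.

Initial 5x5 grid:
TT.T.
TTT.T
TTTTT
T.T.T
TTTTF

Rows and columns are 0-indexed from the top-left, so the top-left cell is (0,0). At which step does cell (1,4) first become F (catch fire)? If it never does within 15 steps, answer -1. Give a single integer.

Step 1: cell (1,4)='T' (+2 fires, +1 burnt)
Step 2: cell (1,4)='T' (+2 fires, +2 burnt)
Step 3: cell (1,4)='F' (+4 fires, +2 burnt)
  -> target ignites at step 3
Step 4: cell (1,4)='.' (+2 fires, +4 burnt)
Step 5: cell (1,4)='.' (+3 fires, +2 burnt)
Step 6: cell (1,4)='.' (+2 fires, +3 burnt)
Step 7: cell (1,4)='.' (+2 fires, +2 burnt)
Step 8: cell (1,4)='.' (+1 fires, +2 burnt)
Step 9: cell (1,4)='.' (+0 fires, +1 burnt)
  fire out at step 9

3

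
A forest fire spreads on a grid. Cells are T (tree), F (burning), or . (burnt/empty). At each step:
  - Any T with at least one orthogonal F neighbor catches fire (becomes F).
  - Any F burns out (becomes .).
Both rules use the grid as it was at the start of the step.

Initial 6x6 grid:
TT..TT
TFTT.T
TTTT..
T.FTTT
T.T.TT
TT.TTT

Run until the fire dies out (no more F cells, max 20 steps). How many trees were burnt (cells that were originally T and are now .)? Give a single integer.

Step 1: +7 fires, +2 burnt (F count now 7)
Step 2: +5 fires, +7 burnt (F count now 5)
Step 3: +3 fires, +5 burnt (F count now 3)
Step 4: +3 fires, +3 burnt (F count now 3)
Step 5: +3 fires, +3 burnt (F count now 3)
Step 6: +1 fires, +3 burnt (F count now 1)
Step 7: +0 fires, +1 burnt (F count now 0)
Fire out after step 7
Initially T: 25, now '.': 33
Total burnt (originally-T cells now '.'): 22

Answer: 22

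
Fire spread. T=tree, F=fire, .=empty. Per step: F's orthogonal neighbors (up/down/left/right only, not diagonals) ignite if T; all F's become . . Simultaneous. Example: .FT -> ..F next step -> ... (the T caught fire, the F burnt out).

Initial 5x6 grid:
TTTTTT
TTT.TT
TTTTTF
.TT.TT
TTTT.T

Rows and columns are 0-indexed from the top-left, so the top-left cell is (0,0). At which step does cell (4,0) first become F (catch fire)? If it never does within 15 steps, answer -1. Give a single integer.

Step 1: cell (4,0)='T' (+3 fires, +1 burnt)
Step 2: cell (4,0)='T' (+5 fires, +3 burnt)
Step 3: cell (4,0)='T' (+2 fires, +5 burnt)
Step 4: cell (4,0)='T' (+4 fires, +2 burnt)
Step 5: cell (4,0)='T' (+5 fires, +4 burnt)
Step 6: cell (4,0)='T' (+4 fires, +5 burnt)
Step 7: cell (4,0)='F' (+2 fires, +4 burnt)
  -> target ignites at step 7
Step 8: cell (4,0)='.' (+0 fires, +2 burnt)
  fire out at step 8

7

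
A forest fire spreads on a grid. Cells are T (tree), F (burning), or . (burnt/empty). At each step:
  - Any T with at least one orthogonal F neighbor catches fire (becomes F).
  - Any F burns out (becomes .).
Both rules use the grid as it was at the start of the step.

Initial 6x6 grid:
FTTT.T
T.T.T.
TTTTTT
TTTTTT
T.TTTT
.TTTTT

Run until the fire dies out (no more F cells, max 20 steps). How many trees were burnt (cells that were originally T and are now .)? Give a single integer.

Answer: 28

Derivation:
Step 1: +2 fires, +1 burnt (F count now 2)
Step 2: +2 fires, +2 burnt (F count now 2)
Step 3: +4 fires, +2 burnt (F count now 4)
Step 4: +3 fires, +4 burnt (F count now 3)
Step 5: +2 fires, +3 burnt (F count now 2)
Step 6: +3 fires, +2 burnt (F count now 3)
Step 7: +5 fires, +3 burnt (F count now 5)
Step 8: +4 fires, +5 burnt (F count now 4)
Step 9: +2 fires, +4 burnt (F count now 2)
Step 10: +1 fires, +2 burnt (F count now 1)
Step 11: +0 fires, +1 burnt (F count now 0)
Fire out after step 11
Initially T: 29, now '.': 35
Total burnt (originally-T cells now '.'): 28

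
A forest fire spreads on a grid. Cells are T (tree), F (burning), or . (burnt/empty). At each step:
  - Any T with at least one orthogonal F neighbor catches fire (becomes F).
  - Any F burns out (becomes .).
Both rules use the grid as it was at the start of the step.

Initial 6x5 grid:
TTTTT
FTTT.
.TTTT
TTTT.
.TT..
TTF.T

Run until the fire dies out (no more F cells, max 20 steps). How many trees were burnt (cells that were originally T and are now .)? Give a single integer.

Step 1: +4 fires, +2 burnt (F count now 4)
Step 2: +6 fires, +4 burnt (F count now 6)
Step 3: +5 fires, +6 burnt (F count now 5)
Step 4: +3 fires, +5 burnt (F count now 3)
Step 5: +2 fires, +3 burnt (F count now 2)
Step 6: +0 fires, +2 burnt (F count now 0)
Fire out after step 6
Initially T: 21, now '.': 29
Total burnt (originally-T cells now '.'): 20

Answer: 20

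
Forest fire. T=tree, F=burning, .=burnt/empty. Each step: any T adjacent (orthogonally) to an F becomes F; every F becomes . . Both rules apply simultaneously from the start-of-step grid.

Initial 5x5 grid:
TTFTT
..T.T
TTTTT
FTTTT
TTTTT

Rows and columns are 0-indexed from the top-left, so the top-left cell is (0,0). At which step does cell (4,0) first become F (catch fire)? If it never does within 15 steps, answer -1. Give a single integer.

Step 1: cell (4,0)='F' (+6 fires, +2 burnt)
  -> target ignites at step 1
Step 2: cell (4,0)='.' (+6 fires, +6 burnt)
Step 3: cell (4,0)='.' (+4 fires, +6 burnt)
Step 4: cell (4,0)='.' (+3 fires, +4 burnt)
Step 5: cell (4,0)='.' (+1 fires, +3 burnt)
Step 6: cell (4,0)='.' (+0 fires, +1 burnt)
  fire out at step 6

1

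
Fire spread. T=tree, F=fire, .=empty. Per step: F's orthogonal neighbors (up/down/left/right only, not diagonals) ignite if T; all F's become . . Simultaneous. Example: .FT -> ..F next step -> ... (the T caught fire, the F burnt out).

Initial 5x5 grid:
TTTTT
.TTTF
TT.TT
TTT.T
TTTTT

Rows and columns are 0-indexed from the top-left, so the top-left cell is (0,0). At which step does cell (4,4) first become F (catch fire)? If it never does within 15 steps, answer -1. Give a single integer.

Step 1: cell (4,4)='T' (+3 fires, +1 burnt)
Step 2: cell (4,4)='T' (+4 fires, +3 burnt)
Step 3: cell (4,4)='F' (+3 fires, +4 burnt)
  -> target ignites at step 3
Step 4: cell (4,4)='.' (+3 fires, +3 burnt)
Step 5: cell (4,4)='.' (+4 fires, +3 burnt)
Step 6: cell (4,4)='.' (+3 fires, +4 burnt)
Step 7: cell (4,4)='.' (+1 fires, +3 burnt)
Step 8: cell (4,4)='.' (+0 fires, +1 burnt)
  fire out at step 8

3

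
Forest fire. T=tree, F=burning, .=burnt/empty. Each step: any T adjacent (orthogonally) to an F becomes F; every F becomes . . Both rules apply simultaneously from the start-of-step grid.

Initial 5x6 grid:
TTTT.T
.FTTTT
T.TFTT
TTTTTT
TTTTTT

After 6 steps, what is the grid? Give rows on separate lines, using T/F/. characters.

Step 1: 6 trees catch fire, 2 burn out
  TFTT.T
  ..FFTT
  T.F.FT
  TTTFTT
  TTTTTT
Step 2: 8 trees catch fire, 6 burn out
  F.FF.T
  ....FT
  T....F
  TTF.FT
  TTTFTT
Step 3: 5 trees catch fire, 8 burn out
  .....T
  .....F
  T.....
  TF...F
  TTF.FT
Step 4: 4 trees catch fire, 5 burn out
  .....F
  ......
  T.....
  F.....
  TF...F
Step 5: 2 trees catch fire, 4 burn out
  ......
  ......
  F.....
  ......
  F.....
Step 6: 0 trees catch fire, 2 burn out
  ......
  ......
  ......
  ......
  ......

......
......
......
......
......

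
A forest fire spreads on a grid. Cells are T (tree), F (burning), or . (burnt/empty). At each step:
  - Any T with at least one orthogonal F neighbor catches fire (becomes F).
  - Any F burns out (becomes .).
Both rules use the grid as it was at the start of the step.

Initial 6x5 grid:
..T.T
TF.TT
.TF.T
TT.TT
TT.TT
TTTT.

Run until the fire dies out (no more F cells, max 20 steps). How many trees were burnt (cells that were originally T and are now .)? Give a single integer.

Answer: 18

Derivation:
Step 1: +2 fires, +2 burnt (F count now 2)
Step 2: +1 fires, +2 burnt (F count now 1)
Step 3: +2 fires, +1 burnt (F count now 2)
Step 4: +2 fires, +2 burnt (F count now 2)
Step 5: +2 fires, +2 burnt (F count now 2)
Step 6: +1 fires, +2 burnt (F count now 1)
Step 7: +1 fires, +1 burnt (F count now 1)
Step 8: +2 fires, +1 burnt (F count now 2)
Step 9: +1 fires, +2 burnt (F count now 1)
Step 10: +1 fires, +1 burnt (F count now 1)
Step 11: +1 fires, +1 burnt (F count now 1)
Step 12: +2 fires, +1 burnt (F count now 2)
Step 13: +0 fires, +2 burnt (F count now 0)
Fire out after step 13
Initially T: 19, now '.': 29
Total burnt (originally-T cells now '.'): 18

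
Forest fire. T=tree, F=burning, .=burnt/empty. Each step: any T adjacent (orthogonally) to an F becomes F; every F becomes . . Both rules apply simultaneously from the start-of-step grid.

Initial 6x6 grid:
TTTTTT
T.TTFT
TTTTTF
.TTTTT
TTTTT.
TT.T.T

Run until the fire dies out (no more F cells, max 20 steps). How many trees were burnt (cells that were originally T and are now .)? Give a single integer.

Step 1: +5 fires, +2 burnt (F count now 5)
Step 2: +5 fires, +5 burnt (F count now 5)
Step 3: +4 fires, +5 burnt (F count now 4)
Step 4: +4 fires, +4 burnt (F count now 4)
Step 5: +5 fires, +4 burnt (F count now 5)
Step 6: +2 fires, +5 burnt (F count now 2)
Step 7: +2 fires, +2 burnt (F count now 2)
Step 8: +1 fires, +2 burnt (F count now 1)
Step 9: +0 fires, +1 burnt (F count now 0)
Fire out after step 9
Initially T: 29, now '.': 35
Total burnt (originally-T cells now '.'): 28

Answer: 28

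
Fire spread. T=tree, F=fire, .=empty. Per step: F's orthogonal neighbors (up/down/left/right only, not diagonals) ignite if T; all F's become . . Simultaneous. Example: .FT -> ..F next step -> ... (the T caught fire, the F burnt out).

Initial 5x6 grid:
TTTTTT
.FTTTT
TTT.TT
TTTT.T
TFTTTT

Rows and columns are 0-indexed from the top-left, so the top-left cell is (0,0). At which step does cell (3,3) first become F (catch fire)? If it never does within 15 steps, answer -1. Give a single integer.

Step 1: cell (3,3)='T' (+6 fires, +2 burnt)
Step 2: cell (3,3)='T' (+8 fires, +6 burnt)
Step 3: cell (3,3)='F' (+4 fires, +8 burnt)
  -> target ignites at step 3
Step 4: cell (3,3)='.' (+4 fires, +4 burnt)
Step 5: cell (3,3)='.' (+3 fires, +4 burnt)
Step 6: cell (3,3)='.' (+0 fires, +3 burnt)
  fire out at step 6

3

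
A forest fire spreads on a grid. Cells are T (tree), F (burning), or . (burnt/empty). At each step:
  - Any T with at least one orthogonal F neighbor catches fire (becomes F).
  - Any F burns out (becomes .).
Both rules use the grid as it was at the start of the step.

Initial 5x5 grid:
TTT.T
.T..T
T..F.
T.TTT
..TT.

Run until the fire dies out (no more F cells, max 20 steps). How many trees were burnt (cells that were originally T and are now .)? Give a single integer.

Answer: 5

Derivation:
Step 1: +1 fires, +1 burnt (F count now 1)
Step 2: +3 fires, +1 burnt (F count now 3)
Step 3: +1 fires, +3 burnt (F count now 1)
Step 4: +0 fires, +1 burnt (F count now 0)
Fire out after step 4
Initially T: 13, now '.': 17
Total burnt (originally-T cells now '.'): 5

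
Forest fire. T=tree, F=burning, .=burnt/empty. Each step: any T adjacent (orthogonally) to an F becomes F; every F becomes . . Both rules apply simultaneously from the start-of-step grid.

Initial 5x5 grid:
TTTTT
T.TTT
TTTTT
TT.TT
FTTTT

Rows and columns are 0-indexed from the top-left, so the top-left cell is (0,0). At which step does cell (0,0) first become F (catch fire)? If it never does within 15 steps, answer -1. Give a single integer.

Step 1: cell (0,0)='T' (+2 fires, +1 burnt)
Step 2: cell (0,0)='T' (+3 fires, +2 burnt)
Step 3: cell (0,0)='T' (+3 fires, +3 burnt)
Step 4: cell (0,0)='F' (+4 fires, +3 burnt)
  -> target ignites at step 4
Step 5: cell (0,0)='.' (+4 fires, +4 burnt)
Step 6: cell (0,0)='.' (+3 fires, +4 burnt)
Step 7: cell (0,0)='.' (+2 fires, +3 burnt)
Step 8: cell (0,0)='.' (+1 fires, +2 burnt)
Step 9: cell (0,0)='.' (+0 fires, +1 burnt)
  fire out at step 9

4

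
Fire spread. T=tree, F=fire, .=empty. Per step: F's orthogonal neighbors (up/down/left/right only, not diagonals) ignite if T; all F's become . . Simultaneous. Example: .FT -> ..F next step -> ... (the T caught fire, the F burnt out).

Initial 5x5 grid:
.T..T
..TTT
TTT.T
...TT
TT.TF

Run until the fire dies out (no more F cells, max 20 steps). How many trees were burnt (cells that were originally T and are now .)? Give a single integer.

Answer: 11

Derivation:
Step 1: +2 fires, +1 burnt (F count now 2)
Step 2: +2 fires, +2 burnt (F count now 2)
Step 3: +1 fires, +2 burnt (F count now 1)
Step 4: +2 fires, +1 burnt (F count now 2)
Step 5: +1 fires, +2 burnt (F count now 1)
Step 6: +1 fires, +1 burnt (F count now 1)
Step 7: +1 fires, +1 burnt (F count now 1)
Step 8: +1 fires, +1 burnt (F count now 1)
Step 9: +0 fires, +1 burnt (F count now 0)
Fire out after step 9
Initially T: 14, now '.': 22
Total burnt (originally-T cells now '.'): 11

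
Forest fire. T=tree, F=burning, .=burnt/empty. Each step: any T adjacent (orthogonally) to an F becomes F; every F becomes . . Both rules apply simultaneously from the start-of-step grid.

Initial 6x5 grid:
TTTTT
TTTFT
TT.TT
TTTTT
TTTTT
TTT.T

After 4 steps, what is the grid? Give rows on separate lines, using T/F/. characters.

Step 1: 4 trees catch fire, 1 burn out
  TTTFT
  TTF.F
  TT.FT
  TTTTT
  TTTTT
  TTT.T
Step 2: 5 trees catch fire, 4 burn out
  TTF.F
  TF...
  TT..F
  TTTFT
  TTTTT
  TTT.T
Step 3: 6 trees catch fire, 5 burn out
  TF...
  F....
  TF...
  TTF.F
  TTTFT
  TTT.T
Step 4: 5 trees catch fire, 6 burn out
  F....
  .....
  F....
  TF...
  TTF.F
  TTT.T

F....
.....
F....
TF...
TTF.F
TTT.T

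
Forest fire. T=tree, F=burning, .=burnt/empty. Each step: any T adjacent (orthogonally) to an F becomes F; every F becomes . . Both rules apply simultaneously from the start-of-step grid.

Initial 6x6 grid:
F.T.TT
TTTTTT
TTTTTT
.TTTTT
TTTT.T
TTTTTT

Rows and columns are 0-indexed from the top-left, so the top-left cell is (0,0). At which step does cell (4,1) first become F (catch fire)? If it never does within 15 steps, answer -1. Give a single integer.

Step 1: cell (4,1)='T' (+1 fires, +1 burnt)
Step 2: cell (4,1)='T' (+2 fires, +1 burnt)
Step 3: cell (4,1)='T' (+2 fires, +2 burnt)
Step 4: cell (4,1)='T' (+4 fires, +2 burnt)
Step 5: cell (4,1)='F' (+4 fires, +4 burnt)
  -> target ignites at step 5
Step 6: cell (4,1)='.' (+7 fires, +4 burnt)
Step 7: cell (4,1)='.' (+6 fires, +7 burnt)
Step 8: cell (4,1)='.' (+2 fires, +6 burnt)
Step 9: cell (4,1)='.' (+2 fires, +2 burnt)
Step 10: cell (4,1)='.' (+1 fires, +2 burnt)
Step 11: cell (4,1)='.' (+0 fires, +1 burnt)
  fire out at step 11

5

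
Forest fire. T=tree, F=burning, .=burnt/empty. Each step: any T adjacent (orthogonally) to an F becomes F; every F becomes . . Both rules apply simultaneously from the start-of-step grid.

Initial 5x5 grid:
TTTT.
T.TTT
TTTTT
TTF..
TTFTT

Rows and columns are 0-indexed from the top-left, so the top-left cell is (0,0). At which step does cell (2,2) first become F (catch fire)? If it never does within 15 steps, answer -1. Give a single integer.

Step 1: cell (2,2)='F' (+4 fires, +2 burnt)
  -> target ignites at step 1
Step 2: cell (2,2)='.' (+6 fires, +4 burnt)
Step 3: cell (2,2)='.' (+4 fires, +6 burnt)
Step 4: cell (2,2)='.' (+4 fires, +4 burnt)
Step 5: cell (2,2)='.' (+1 fires, +4 burnt)
Step 6: cell (2,2)='.' (+0 fires, +1 burnt)
  fire out at step 6

1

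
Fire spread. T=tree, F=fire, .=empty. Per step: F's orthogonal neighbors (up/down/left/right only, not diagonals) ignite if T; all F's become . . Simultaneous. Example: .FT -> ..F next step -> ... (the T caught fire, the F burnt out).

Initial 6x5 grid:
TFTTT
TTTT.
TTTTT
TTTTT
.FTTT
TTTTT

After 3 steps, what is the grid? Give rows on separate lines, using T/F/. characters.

Step 1: 6 trees catch fire, 2 burn out
  F.FTT
  TFTT.
  TTTTT
  TFTTT
  ..FTT
  TFTTT
Step 2: 9 trees catch fire, 6 burn out
  ...FT
  F.FT.
  TFTTT
  F.FTT
  ...FT
  F.FTT
Step 3: 7 trees catch fire, 9 burn out
  ....F
  ...F.
  F.FTT
  ...FT
  ....F
  ...FT

....F
...F.
F.FTT
...FT
....F
...FT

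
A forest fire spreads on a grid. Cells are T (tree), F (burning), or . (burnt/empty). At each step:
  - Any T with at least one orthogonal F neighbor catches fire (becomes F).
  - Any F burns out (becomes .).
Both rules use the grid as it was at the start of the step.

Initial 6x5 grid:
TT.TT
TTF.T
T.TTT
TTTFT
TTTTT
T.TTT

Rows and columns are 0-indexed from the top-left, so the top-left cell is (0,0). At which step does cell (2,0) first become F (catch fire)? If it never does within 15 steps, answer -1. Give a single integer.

Step 1: cell (2,0)='T' (+6 fires, +2 burnt)
Step 2: cell (2,0)='T' (+7 fires, +6 burnt)
Step 3: cell (2,0)='F' (+7 fires, +7 burnt)
  -> target ignites at step 3
Step 4: cell (2,0)='.' (+2 fires, +7 burnt)
Step 5: cell (2,0)='.' (+2 fires, +2 burnt)
Step 6: cell (2,0)='.' (+0 fires, +2 burnt)
  fire out at step 6

3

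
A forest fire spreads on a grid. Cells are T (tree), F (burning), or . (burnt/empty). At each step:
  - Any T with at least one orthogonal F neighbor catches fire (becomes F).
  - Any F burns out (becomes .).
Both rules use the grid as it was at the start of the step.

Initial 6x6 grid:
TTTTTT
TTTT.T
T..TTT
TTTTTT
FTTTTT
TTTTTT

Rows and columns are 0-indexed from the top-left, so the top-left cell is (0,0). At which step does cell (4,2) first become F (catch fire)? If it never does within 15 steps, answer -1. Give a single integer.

Step 1: cell (4,2)='T' (+3 fires, +1 burnt)
Step 2: cell (4,2)='F' (+4 fires, +3 burnt)
  -> target ignites at step 2
Step 3: cell (4,2)='.' (+4 fires, +4 burnt)
Step 4: cell (4,2)='.' (+5 fires, +4 burnt)
Step 5: cell (4,2)='.' (+6 fires, +5 burnt)
Step 6: cell (4,2)='.' (+5 fires, +6 burnt)
Step 7: cell (4,2)='.' (+2 fires, +5 burnt)
Step 8: cell (4,2)='.' (+2 fires, +2 burnt)
Step 9: cell (4,2)='.' (+1 fires, +2 burnt)
Step 10: cell (4,2)='.' (+0 fires, +1 burnt)
  fire out at step 10

2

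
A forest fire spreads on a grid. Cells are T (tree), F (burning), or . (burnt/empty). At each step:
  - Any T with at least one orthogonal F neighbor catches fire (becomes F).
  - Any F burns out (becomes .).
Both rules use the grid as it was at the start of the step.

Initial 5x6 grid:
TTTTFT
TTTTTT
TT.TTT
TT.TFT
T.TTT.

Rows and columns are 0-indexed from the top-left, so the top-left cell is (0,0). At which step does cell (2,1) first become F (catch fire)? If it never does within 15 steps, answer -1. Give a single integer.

Step 1: cell (2,1)='T' (+7 fires, +2 burnt)
Step 2: cell (2,1)='T' (+6 fires, +7 burnt)
Step 3: cell (2,1)='T' (+3 fires, +6 burnt)
Step 4: cell (2,1)='T' (+2 fires, +3 burnt)
Step 5: cell (2,1)='F' (+2 fires, +2 burnt)
  -> target ignites at step 5
Step 6: cell (2,1)='.' (+2 fires, +2 burnt)
Step 7: cell (2,1)='.' (+1 fires, +2 burnt)
Step 8: cell (2,1)='.' (+1 fires, +1 burnt)
Step 9: cell (2,1)='.' (+0 fires, +1 burnt)
  fire out at step 9

5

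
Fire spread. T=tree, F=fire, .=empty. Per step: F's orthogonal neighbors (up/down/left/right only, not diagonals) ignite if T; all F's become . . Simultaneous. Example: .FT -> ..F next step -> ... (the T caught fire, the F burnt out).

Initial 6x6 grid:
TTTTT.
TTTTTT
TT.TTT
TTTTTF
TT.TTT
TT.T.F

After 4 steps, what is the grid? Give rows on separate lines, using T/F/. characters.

Step 1: 3 trees catch fire, 2 burn out
  TTTTT.
  TTTTTT
  TT.TTF
  TTTTF.
  TT.TTF
  TT.T..
Step 2: 4 trees catch fire, 3 burn out
  TTTTT.
  TTTTTF
  TT.TF.
  TTTF..
  TT.TF.
  TT.T..
Step 3: 4 trees catch fire, 4 burn out
  TTTTT.
  TTTTF.
  TT.F..
  TTF...
  TT.F..
  TT.T..
Step 4: 4 trees catch fire, 4 burn out
  TTTTF.
  TTTF..
  TT....
  TF....
  TT....
  TT.F..

TTTTF.
TTTF..
TT....
TF....
TT....
TT.F..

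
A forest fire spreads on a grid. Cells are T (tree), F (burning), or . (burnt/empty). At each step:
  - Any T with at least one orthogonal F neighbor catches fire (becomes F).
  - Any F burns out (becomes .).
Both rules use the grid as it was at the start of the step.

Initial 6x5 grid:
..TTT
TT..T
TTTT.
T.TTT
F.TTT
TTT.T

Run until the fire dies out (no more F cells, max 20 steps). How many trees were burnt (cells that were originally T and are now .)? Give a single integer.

Step 1: +2 fires, +1 burnt (F count now 2)
Step 2: +2 fires, +2 burnt (F count now 2)
Step 3: +3 fires, +2 burnt (F count now 3)
Step 4: +3 fires, +3 burnt (F count now 3)
Step 5: +3 fires, +3 burnt (F count now 3)
Step 6: +2 fires, +3 burnt (F count now 2)
Step 7: +2 fires, +2 burnt (F count now 2)
Step 8: +0 fires, +2 burnt (F count now 0)
Fire out after step 8
Initially T: 21, now '.': 26
Total burnt (originally-T cells now '.'): 17

Answer: 17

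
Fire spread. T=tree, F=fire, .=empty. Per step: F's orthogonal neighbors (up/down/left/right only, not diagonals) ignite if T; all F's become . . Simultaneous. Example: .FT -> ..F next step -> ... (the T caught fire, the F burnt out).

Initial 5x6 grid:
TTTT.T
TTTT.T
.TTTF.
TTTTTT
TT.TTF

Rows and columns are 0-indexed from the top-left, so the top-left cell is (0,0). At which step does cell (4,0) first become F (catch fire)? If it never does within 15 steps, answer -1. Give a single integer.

Step 1: cell (4,0)='T' (+4 fires, +2 burnt)
Step 2: cell (4,0)='T' (+4 fires, +4 burnt)
Step 3: cell (4,0)='T' (+4 fires, +4 burnt)
Step 4: cell (4,0)='T' (+3 fires, +4 burnt)
Step 5: cell (4,0)='T' (+4 fires, +3 burnt)
Step 6: cell (4,0)='F' (+2 fires, +4 burnt)
  -> target ignites at step 6
Step 7: cell (4,0)='.' (+0 fires, +2 burnt)
  fire out at step 7

6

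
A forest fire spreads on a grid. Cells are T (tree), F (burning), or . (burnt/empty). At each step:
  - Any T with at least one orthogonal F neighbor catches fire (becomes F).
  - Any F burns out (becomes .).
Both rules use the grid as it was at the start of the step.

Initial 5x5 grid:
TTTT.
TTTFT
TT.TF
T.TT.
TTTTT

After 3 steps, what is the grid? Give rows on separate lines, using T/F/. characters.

Step 1: 4 trees catch fire, 2 burn out
  TTTF.
  TTF.F
  TT.F.
  T.TT.
  TTTTT
Step 2: 3 trees catch fire, 4 burn out
  TTF..
  TF...
  TT...
  T.TF.
  TTTTT
Step 3: 5 trees catch fire, 3 burn out
  TF...
  F....
  TF...
  T.F..
  TTTFT

TF...
F....
TF...
T.F..
TTTFT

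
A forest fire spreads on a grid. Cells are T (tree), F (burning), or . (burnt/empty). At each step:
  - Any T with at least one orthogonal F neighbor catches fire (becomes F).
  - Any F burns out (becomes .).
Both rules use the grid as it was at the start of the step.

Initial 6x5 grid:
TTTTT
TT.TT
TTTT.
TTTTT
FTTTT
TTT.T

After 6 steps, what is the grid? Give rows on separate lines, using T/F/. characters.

Step 1: 3 trees catch fire, 1 burn out
  TTTTT
  TT.TT
  TTTT.
  FTTTT
  .FTTT
  FTT.T
Step 2: 4 trees catch fire, 3 burn out
  TTTTT
  TT.TT
  FTTT.
  .FTTT
  ..FTT
  .FT.T
Step 3: 5 trees catch fire, 4 burn out
  TTTTT
  FT.TT
  .FTT.
  ..FTT
  ...FT
  ..F.T
Step 4: 5 trees catch fire, 5 burn out
  FTTTT
  .F.TT
  ..FT.
  ...FT
  ....F
  ....T
Step 5: 4 trees catch fire, 5 burn out
  .FTTT
  ...TT
  ...F.
  ....F
  .....
  ....F
Step 6: 2 trees catch fire, 4 burn out
  ..FTT
  ...FT
  .....
  .....
  .....
  .....

..FTT
...FT
.....
.....
.....
.....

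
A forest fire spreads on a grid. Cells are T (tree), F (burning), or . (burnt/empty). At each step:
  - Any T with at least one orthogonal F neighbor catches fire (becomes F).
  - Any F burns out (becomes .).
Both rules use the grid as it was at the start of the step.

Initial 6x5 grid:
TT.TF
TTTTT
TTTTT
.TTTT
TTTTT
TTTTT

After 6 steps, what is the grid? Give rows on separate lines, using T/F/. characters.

Step 1: 2 trees catch fire, 1 burn out
  TT.F.
  TTTTF
  TTTTT
  .TTTT
  TTTTT
  TTTTT
Step 2: 2 trees catch fire, 2 burn out
  TT...
  TTTF.
  TTTTF
  .TTTT
  TTTTT
  TTTTT
Step 3: 3 trees catch fire, 2 burn out
  TT...
  TTF..
  TTTF.
  .TTTF
  TTTTT
  TTTTT
Step 4: 4 trees catch fire, 3 burn out
  TT...
  TF...
  TTF..
  .TTF.
  TTTTF
  TTTTT
Step 5: 6 trees catch fire, 4 burn out
  TF...
  F....
  TF...
  .TF..
  TTTF.
  TTTTF
Step 6: 5 trees catch fire, 6 burn out
  F....
  .....
  F....
  .F...
  TTF..
  TTTF.

F....
.....
F....
.F...
TTF..
TTTF.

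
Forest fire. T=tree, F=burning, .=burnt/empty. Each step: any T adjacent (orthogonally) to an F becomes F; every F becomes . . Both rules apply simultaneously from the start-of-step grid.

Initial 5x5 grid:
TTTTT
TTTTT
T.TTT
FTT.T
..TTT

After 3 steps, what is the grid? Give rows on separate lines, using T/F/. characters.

Step 1: 2 trees catch fire, 1 burn out
  TTTTT
  TTTTT
  F.TTT
  .FT.T
  ..TTT
Step 2: 2 trees catch fire, 2 burn out
  TTTTT
  FTTTT
  ..TTT
  ..F.T
  ..TTT
Step 3: 4 trees catch fire, 2 burn out
  FTTTT
  .FTTT
  ..FTT
  ....T
  ..FTT

FTTTT
.FTTT
..FTT
....T
..FTT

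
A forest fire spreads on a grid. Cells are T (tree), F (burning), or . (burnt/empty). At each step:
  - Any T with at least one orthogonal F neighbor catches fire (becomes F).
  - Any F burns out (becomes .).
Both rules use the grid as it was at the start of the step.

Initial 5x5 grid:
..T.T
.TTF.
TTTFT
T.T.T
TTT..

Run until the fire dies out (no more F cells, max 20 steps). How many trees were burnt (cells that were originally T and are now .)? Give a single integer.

Answer: 13

Derivation:
Step 1: +3 fires, +2 burnt (F count now 3)
Step 2: +5 fires, +3 burnt (F count now 5)
Step 3: +2 fires, +5 burnt (F count now 2)
Step 4: +2 fires, +2 burnt (F count now 2)
Step 5: +1 fires, +2 burnt (F count now 1)
Step 6: +0 fires, +1 burnt (F count now 0)
Fire out after step 6
Initially T: 14, now '.': 24
Total burnt (originally-T cells now '.'): 13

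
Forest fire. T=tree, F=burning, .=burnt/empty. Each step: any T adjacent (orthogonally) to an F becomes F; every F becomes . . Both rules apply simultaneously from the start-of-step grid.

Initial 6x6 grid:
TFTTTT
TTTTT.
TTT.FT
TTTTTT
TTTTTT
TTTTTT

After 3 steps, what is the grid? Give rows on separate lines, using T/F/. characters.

Step 1: 6 trees catch fire, 2 burn out
  F.FTTT
  TFTTF.
  TTT..F
  TTTTFT
  TTTTTT
  TTTTTT
Step 2: 9 trees catch fire, 6 burn out
  ...FFT
  F.FF..
  TFT...
  TTTF.F
  TTTTFT
  TTTTTT
Step 3: 8 trees catch fire, 9 burn out
  .....F
  ......
  F.F...
  TFF...
  TTTF.F
  TTTTFT

.....F
......
F.F...
TFF...
TTTF.F
TTTTFT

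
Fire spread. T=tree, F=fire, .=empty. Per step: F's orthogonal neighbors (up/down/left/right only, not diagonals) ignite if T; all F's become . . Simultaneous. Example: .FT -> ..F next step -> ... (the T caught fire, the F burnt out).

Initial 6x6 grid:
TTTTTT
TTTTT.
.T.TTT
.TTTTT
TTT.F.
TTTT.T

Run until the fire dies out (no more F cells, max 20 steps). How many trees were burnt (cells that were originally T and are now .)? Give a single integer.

Step 1: +1 fires, +1 burnt (F count now 1)
Step 2: +3 fires, +1 burnt (F count now 3)
Step 3: +4 fires, +3 burnt (F count now 4)
Step 4: +4 fires, +4 burnt (F count now 4)
Step 5: +6 fires, +4 burnt (F count now 6)
Step 6: +5 fires, +6 burnt (F count now 5)
Step 7: +3 fires, +5 burnt (F count now 3)
Step 8: +1 fires, +3 burnt (F count now 1)
Step 9: +0 fires, +1 burnt (F count now 0)
Fire out after step 9
Initially T: 28, now '.': 35
Total burnt (originally-T cells now '.'): 27

Answer: 27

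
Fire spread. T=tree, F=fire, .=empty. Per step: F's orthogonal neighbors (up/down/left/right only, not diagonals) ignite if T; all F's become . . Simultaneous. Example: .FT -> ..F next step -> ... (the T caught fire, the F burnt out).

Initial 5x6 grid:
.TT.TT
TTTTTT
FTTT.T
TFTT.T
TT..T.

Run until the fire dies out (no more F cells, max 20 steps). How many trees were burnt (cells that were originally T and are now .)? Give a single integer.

Answer: 20

Derivation:
Step 1: +5 fires, +2 burnt (F count now 5)
Step 2: +4 fires, +5 burnt (F count now 4)
Step 3: +3 fires, +4 burnt (F count now 3)
Step 4: +2 fires, +3 burnt (F count now 2)
Step 5: +1 fires, +2 burnt (F count now 1)
Step 6: +2 fires, +1 burnt (F count now 2)
Step 7: +2 fires, +2 burnt (F count now 2)
Step 8: +1 fires, +2 burnt (F count now 1)
Step 9: +0 fires, +1 burnt (F count now 0)
Fire out after step 9
Initially T: 21, now '.': 29
Total burnt (originally-T cells now '.'): 20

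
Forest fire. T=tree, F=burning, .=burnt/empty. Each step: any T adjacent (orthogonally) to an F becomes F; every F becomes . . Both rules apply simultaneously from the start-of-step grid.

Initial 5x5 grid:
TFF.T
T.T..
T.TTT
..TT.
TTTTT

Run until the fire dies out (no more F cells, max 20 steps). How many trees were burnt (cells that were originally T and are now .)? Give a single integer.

Step 1: +2 fires, +2 burnt (F count now 2)
Step 2: +2 fires, +2 burnt (F count now 2)
Step 3: +3 fires, +2 burnt (F count now 3)
Step 4: +3 fires, +3 burnt (F count now 3)
Step 5: +2 fires, +3 burnt (F count now 2)
Step 6: +2 fires, +2 burnt (F count now 2)
Step 7: +0 fires, +2 burnt (F count now 0)
Fire out after step 7
Initially T: 15, now '.': 24
Total burnt (originally-T cells now '.'): 14

Answer: 14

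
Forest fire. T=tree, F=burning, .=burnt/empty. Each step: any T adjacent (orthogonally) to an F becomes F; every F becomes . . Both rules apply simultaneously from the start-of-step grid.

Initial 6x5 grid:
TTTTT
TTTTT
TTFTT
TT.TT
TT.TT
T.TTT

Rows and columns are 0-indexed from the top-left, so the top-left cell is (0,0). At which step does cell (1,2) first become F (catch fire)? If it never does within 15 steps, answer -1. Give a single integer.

Step 1: cell (1,2)='F' (+3 fires, +1 burnt)
  -> target ignites at step 1
Step 2: cell (1,2)='.' (+7 fires, +3 burnt)
Step 3: cell (1,2)='.' (+8 fires, +7 burnt)
Step 4: cell (1,2)='.' (+5 fires, +8 burnt)
Step 5: cell (1,2)='.' (+3 fires, +5 burnt)
Step 6: cell (1,2)='.' (+0 fires, +3 burnt)
  fire out at step 6

1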